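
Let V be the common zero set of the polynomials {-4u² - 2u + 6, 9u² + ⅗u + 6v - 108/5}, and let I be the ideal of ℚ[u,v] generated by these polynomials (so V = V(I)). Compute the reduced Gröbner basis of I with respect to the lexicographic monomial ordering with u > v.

f_1 = -4u² - 2u + 6, LT = u².
f_2 = 9u² + ⅗u + 6v - 108/5, LT = u².

S(f_1,f_2): lcm = u². S = 13/30u - ⅔v + 9/10.
  reduce S modulo (f_1, f_2):
  remainder 13/30u - ⅔v + 9/10 ≠ 0; add g_3 = 13/30u - ⅔v + 9/10 to the basis.

S(f_1,g_3): lcm = u². S = 20/13uv - 41/26u - 3/2.
  reduce S modulo (f_1, f_2, g_3):
  remainder 400/169v² - 950/169v + 300/169 ≠ 0; add g_4 = 400/169v² - 950/169v + 300/169 to the basis.

The other S-polynomials (S(f_2,g_3), S(f_1,g_4), S(f_2,g_4), S(g_3,g_4)) all reduce to 0 modulo the current basis, so we have a Gröbner basis.
Inter-reduce: drop elements whose leading term is divisible by another's, tail-reduce, and make monic.

G = {u - 20/13v + 27/13, v² - 19/8v + ¾}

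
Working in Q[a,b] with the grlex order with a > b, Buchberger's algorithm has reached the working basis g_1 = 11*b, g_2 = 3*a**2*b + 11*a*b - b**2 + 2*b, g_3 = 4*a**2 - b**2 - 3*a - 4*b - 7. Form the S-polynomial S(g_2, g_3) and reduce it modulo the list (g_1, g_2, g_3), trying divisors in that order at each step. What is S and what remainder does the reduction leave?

lcm(LM(g_2), LM(g_3)) = a**2*b.
S = (lcm/LT(g_2))·g_2 − (lcm/LT(g_3))·g_3 = 1/4*b**3 + 53/12*a*b + 2/3*b**2 + 29/12*b.
Reduce S modulo (g_1, g_2, g_3) in that order:
  leading term b**3: subtract (1/44*b**2)·g_1 from 1/4*b**3 + 53/12*a*b + 2/3*b**2 + 29/12*b → 53/12*a*b + 2/3*b**2 + 29/12*b
  leading term a*b: subtract (53/132*a)·g_1 from 53/12*a*b + 2/3*b**2 + 29/12*b → 2/3*b**2 + 29/12*b
  leading term b**2: subtract (2/33*b)·g_1 from 2/3*b**2 + 29/12*b → 29/12*b
  leading term b: subtract (29/132)·g_1 from 29/12*b → 0
The remainder is 0, so this S-polynomial contributes no new basis element.

S(g_2, g_3) = 1/4*b**3 + 53/12*a*b + 2/3*b**2 + 29/12*b; remainder on division = 0.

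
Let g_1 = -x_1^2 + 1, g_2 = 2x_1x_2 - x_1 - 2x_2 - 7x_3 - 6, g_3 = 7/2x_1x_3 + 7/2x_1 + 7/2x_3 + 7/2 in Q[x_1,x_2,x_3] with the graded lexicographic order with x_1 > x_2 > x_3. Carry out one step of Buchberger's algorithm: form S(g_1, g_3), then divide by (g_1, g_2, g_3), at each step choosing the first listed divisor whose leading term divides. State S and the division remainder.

S(g_1, g_3) = -x_1^2 - x_1x_3 - x_1 - x_3; remainder on division = 0.

lcm(LM(g_1), LM(g_3)) = x_1^2x_3.
S = (lcm/LT(g_1))·g_1 − (lcm/LT(g_3))·g_3 = -x_1^2 - x_1x_3 - x_1 - x_3.
Reduce S modulo (g_1, g_2, g_3) in that order:
  leading term x_1^2: subtract (1)·g_1 from -x_1^2 - x_1x_3 - x_1 - x_3 → -x_1x_3 - x_1 - x_3 - 1
  leading term x_1x_3: subtract (-2/7)·g_3 from -x_1x_3 - x_1 - x_3 - 1 → 0
The remainder is 0, so this S-polynomial contributes no new basis element.
This is the inner loop of Buchberger's algorithm — each nonzero remainder becomes a new basis element.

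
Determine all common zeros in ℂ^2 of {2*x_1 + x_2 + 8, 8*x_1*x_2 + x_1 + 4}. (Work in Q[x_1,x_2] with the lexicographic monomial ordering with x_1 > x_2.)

{(1/16, -65/8), (-4, 0)}

Compute a lex Gröbner basis by Buchberger's algorithm.
f_1 = 2*x_1 + x_2 + 8, LT = x_1.
f_2 = 8*x_1*x_2 + x_1 + 4, LT = x_1*x_2.

S(f_1,f_2): lcm = x_1*x_2. S = -1/8*x_1 + 1/2*x_2**2 + 4*x_2 - 1/2.
  leading term x_1: subtract (-1/16)·f_1 from -1/8*x_1 + 1/2*x_2**2 + 4*x_2 - 1/2 → 1/2*x_2**2 + 65/16*x_2
  leading term x_2**2: no divisor's leading term divides it; move 1/2*x_2**2 to the remainder.
  leading term x_2: no divisor's leading term divides it; move 65/16*x_2 to the remainder.
  remainder 1/2*x_2**2 + 65/16*x_2 ≠ 0; add h_3 = 1/2*x_2**2 + 65/16*x_2 to the basis.

S(f_1,h_3): leading monomials are coprime, so the S-polynomial reduces to 0 (Buchberger's first criterion).
S(f_2,h_3): lcm = x_1*x_2**2. S = -8*x_1*x_2 + 1/2*x_2.
  leading term x_1*x_2: subtract (-4*x_2)·f_1 from -8*x_1*x_2 + 1/2*x_2 → 4*x_2**2 + 65/2*x_2
  leading term x_2**2: subtract (8)·h_3 from 4*x_2**2 + 65/2*x_2 → 0
  remainder 0.

Every S-polynomial of the final basis reduces to 0, so we have a Gröbner basis.
Inter-reduce: drop elements whose leading term is divisible by another's, tail-reduce, and make monic.
Reduced Gröbner basis: {x_1 + 1/2*x_2 + 4, x_2**2 + 65/8*x_2}.

A lex Gröbner basis eliminates variables successively. Here x_2**2 + 65/8*x_2 depends only on x_2, with roots {-65/8, 0}; lifting each root through the earlier basis elements recovers the full solutions.
  x_2 = -65/8: the earlier basis element becomes x_1 - 1/16 = 0, giving x_1 = 1/16 — point (1/16, -65/8).
  x_2 = 0: the earlier basis element becomes x_1 + 4 = 0, giving x_1 = -4 — point (-4, 0).
Substituting each solution back into the original system confirms all equations vanish.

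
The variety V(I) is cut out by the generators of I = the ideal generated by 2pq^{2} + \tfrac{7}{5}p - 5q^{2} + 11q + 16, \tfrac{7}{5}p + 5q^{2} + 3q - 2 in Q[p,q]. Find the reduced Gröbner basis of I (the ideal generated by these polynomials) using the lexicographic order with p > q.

f_1 = 2pq^{2} + \tfrac{7}{5}p - 5q^{2} + 11q + 16, LT = pq^{2}.
f_2 = \tfrac{7}{5}p + 5q^{2} + 3q - 2, LT = p.

S(f_1,f_2): lcm = pq^{2}. S = \tfrac{7}{10}p - \tfrac{25}{7}q^{4} - \tfrac{15}{7}q^{3} - \tfrac{15}{14}q^{2} + \tfrac{11}{2}q + 8.
  leading term p: subtract (\tfrac{1}{2})·f_2 from \tfrac{7}{10}p - \tfrac{25}{7}q^{4} - \tfrac{15}{7}q^{3} - \tfrac{15}{14}q^{2} + \tfrac{11}{2}q + 8 → -\tfrac{25}{7}q^{4} - \tfrac{15}{7}q^{3} - \tfrac{25}{7}q^{2} + 4q + 9
  leading term q^{4}: no divisor's leading term divides it; move -\tfrac{25}{7}q^{4} to the remainder.
  leading term q^{3}: no divisor's leading term divides it; move -\tfrac{15}{7}q^{3} to the remainder.
  leading term q^{2}: no divisor's leading term divides it; move -\tfrac{25}{7}q^{2} to the remainder.
  leading term q: no divisor's leading term divides it; move 4q to the remainder.
  leading term 1: no divisor's leading term divides it; move 9 to the remainder.
  remainder -\tfrac{25}{7}q^{4} - \tfrac{15}{7}q^{3} - \tfrac{25}{7}q^{2} + 4q + 9 ≠ 0; add g_3 = -\tfrac{25}{7}q^{4} - \tfrac{15}{7}q^{3} - \tfrac{25}{7}q^{2} + 4q + 9 to the basis.

The other S-polynomials (S(f_1,g_3), S(f_2,g_3)) all reduce to 0 modulo the current basis, so we have a Gröbner basis.
Inter-reduce: drop elements whose leading term is divisible by another's, tail-reduce, and make monic.

G = {p + \tfrac{25}{7}q^{2} + \tfrac{15}{7}q - \tfrac{10}{7}, q^{4} + \tfrac{3}{5}q^{3} + q^{2} - \tfrac{28}{25}q - \tfrac{63}{25}}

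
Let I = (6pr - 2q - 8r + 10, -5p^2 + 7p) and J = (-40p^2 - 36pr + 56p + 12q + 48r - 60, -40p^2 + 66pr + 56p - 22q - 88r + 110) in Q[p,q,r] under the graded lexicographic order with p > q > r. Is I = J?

Yes, the ideals are equal.

Since reduced Gröbner bases are canonical representatives of ideals under a given ordering, it suffices to compute and compare them.
Buchberger on the first generating set:
f_1 = 6pr - 2q - 8r + 10, LT = pr.
f_2 = -5p^2 + 7p, LT = p^2.

S(f_1,f_2): lcm = p^2r. S = -1/3pq + 1/15pr + 5/3p.
  leading term pq: no divisor's leading term divides it; move -1/3pq to the remainder.
  leading term pr: subtract (1/90)·f_1 from 1/15pr + 5/3p → 5/3p + 1/45q + 4/45r - 1/9
  leading term p: no divisor's leading term divides it; move 5/3p to the remainder.
  leading term q: no divisor's leading term divides it; move 1/45q to the remainder.
  leading term r: no divisor's leading term divides it; move 4/45r to the remainder.
  leading term 1: no divisor's leading term divides it; move -1/9 to the remainder.
  remainder -1/3pq + 5/3p + 1/45q + 4/45r - 1/9 ≠ 0; add g_3 = -1/3pq + 5/3p + 1/45q + 4/45r - 1/9 to the basis.

S(f_1,g_3): lcm = pqr. S = 5pr - 1/3q^2 - 19/15qr + 4/15r^2 + 5/3q - 1/3r.
  leading term pr: subtract (5/6)·f_1 from 5pr - 1/3q^2 - 19/15qr + 4/15r^2 + 5/3q - 1/3r → -1/3q^2 - 19/15qr + 4/15r^2 + 10/3q + 19/3r - 25/3
  leading term q^2: no divisor's leading term divides it; move -1/3q^2 to the remainder.
  leading term qr: no divisor's leading term divides it; move -19/15qr to the remainder.
  leading term r^2: no divisor's leading term divides it; move 4/15r^2 to the remainder.
  leading term q: no divisor's leading term divides it; move 10/3q to the remainder.
  leading term r: no divisor's leading term divides it; move 19/3r to the remainder.
  leading term 1: no divisor's leading term divides it; move -25/3 to the remainder.
  remainder -1/3q^2 - 19/15qr + 4/15r^2 + 10/3q + 19/3r - 25/3 ≠ 0; add g_4 = -1/3q^2 - 19/15qr + 4/15r^2 + 10/3q + 19/3r - 25/3 to the basis.

The other S-polynomials (S(f_2,g_3), S(f_1,g_4), S(f_2,g_4), S(g_3,g_4)) all reduce to 0 modulo the current basis, so we have a Gröbner basis.
Inter-reduce: drop elements whose leading term is divisible by another's, tail-reduce, and make monic.
Reduced Gröbner basis: {p^2 - 7/5p, pq - 5p - 1/15q - 4/15r + 1/3, pr - 1/3q - 4/3r + 5/3, q^2 + 19/5qr - 4/5r^2 - 10q - 19r + 25}.

Buchberger on the second generating set:
h_1 = -40p^2 - 36pr + 56p + 12q + 48r - 60, LT = p^2.
h_2 = -40p^2 + 66pr + 56p - 22q - 88r + 110, LT = p^2.

S(h_1,h_2): lcm = p^2. S = 51/20pr - 17/20q - 17/5r + 17/4.
  leading term pr: no divisor's leading term divides it; move 51/20pr to the remainder.
  leading term q: no divisor's leading term divides it; move -17/20q to the remainder.
  leading term r: no divisor's leading term divides it; move -17/5r to the remainder.
  leading term 1: no divisor's leading term divides it; move 17/4 to the remainder.
  remainder 51/20pr - 17/20q - 17/5r + 17/4 ≠ 0; add k_3 = 51/20pr - 17/20q - 17/5r + 17/4 to the basis.

S(h_1,k_3): lcm = p^2r. S = 9/10pr^2 + 1/3pq - 1/15pr - 3/10qr - 6/5r^2 - 5/3p + 3/2r.
  leading term pr^2: subtract (6/17r)·k_3 from 9/10pr^2 + 1/3pq - 1/15pr - 3/10qr - 6/5r^2 - 5/3p + 3/2r → 1/3pq - 1/15pr - 5/3p
  leading term pq: no divisor's leading term divides it; move 1/3pq to the remainder.
  leading term pr: subtract (-4/153)·k_3 from -1/15pr - 5/3p → -5/3p - 1/45q - 4/45r + 1/9
  leading term p: no divisor's leading term divides it; move -5/3p to the remainder.
  leading term q: no divisor's leading term divides it; move -1/45q to the remainder.
  leading term r: no divisor's leading term divides it; move -4/45r to the remainder.
  leading term 1: no divisor's leading term divides it; move 1/9 to the remainder.
  remainder 1/3pq - 5/3p - 1/45q - 4/45r + 1/9 ≠ 0; add k_4 = 1/3pq - 5/3p - 1/45q - 4/45r + 1/9 to the basis.

S(k_3,k_4): lcm = pqr. S = 5pr - 1/3q^2 - 19/15qr + 4/15r^2 + 5/3q - 1/3r.
  leading term pr: subtract (100/51)·k_3 from 5pr - 1/3q^2 - 19/15qr + 4/15r^2 + 5/3q - 1/3r → -1/3q^2 - 19/15qr + 4/15r^2 + 10/3q + 19/3r - 25/3
  leading term q^2: no divisor's leading term divides it; move -1/3q^2 to the remainder.
  leading term qr: no divisor's leading term divides it; move -19/15qr to the remainder.
  leading term r^2: no divisor's leading term divides it; move 4/15r^2 to the remainder.
  leading term q: no divisor's leading term divides it; move 10/3q to the remainder.
  leading term r: no divisor's leading term divides it; move 19/3r to the remainder.
  leading term 1: no divisor's leading term divides it; move -25/3 to the remainder.
  remainder -1/3q^2 - 19/15qr + 4/15r^2 + 10/3q + 19/3r - 25/3 ≠ 0; add k_5 = -1/3q^2 - 19/15qr + 4/15r^2 + 10/3q + 19/3r - 25/3 to the basis.

The other S-polynomials (S(h_2,k_3), S(h_1,k_4), S(h_2,k_4), S(h_1,k_5), S(h_2,k_5), S(k_3,k_5), S(k_4,k_5)) all reduce to 0 modulo the current basis, so we have a Gröbner basis.
Inter-reduce: drop elements whose leading term is divisible by another's, tail-reduce, and make monic.
Reduced Gröbner basis: {p^2 - 7/5p, pq - 5p - 1/15q - 4/15r + 1/3, pr - 1/3q - 4/3r + 5/3, q^2 + 19/5qr - 4/5r^2 - 10q - 19r + 25}.

These coincide, so the ideals are equal.
The choice of monomial ordering does not affect the verdict — as long as both bases are computed under the same ordering, their equality decides ideal equality.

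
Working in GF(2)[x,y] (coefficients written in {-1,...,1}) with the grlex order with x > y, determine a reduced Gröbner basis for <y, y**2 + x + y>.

f_1 = y, LT = y.
f_2 = y**2 + x + y, LT = y**2.

S(f_1,f_2): lcm = y**2. S = x + y.
  leading term x: no divisor's leading term divides it; move x to the remainder.
  leading term y: subtract (1)·f_1 from y → 0
  remainder x ≠ 0; add g_3 = x to the basis.

The other S-polynomials (S(f_1,g_3), S(f_2,g_3)) all reduce to 0 modulo the current basis, so we have a Gröbner basis.
Inter-reduce: drop elements whose leading term is divisible by another's, tail-reduce, and make monic.

G = {x, y}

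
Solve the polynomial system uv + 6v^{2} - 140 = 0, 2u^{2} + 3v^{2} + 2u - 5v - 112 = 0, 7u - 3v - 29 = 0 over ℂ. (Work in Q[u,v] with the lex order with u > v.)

Compute a lex Gröbner basis by Buchberger's algorithm.
f_1 = uv + 6v^{2} - 140, LT = uv.
f_2 = 2u^{2} + 2u + 3v^{2} - 5v - 112, LT = u^{2}.
f_3 = 7u - 3v - 29, LT = u.

S(f_1,f_2): lcm = u^{2}v. S = 6uv^{2} - uv - 140u - \tfrac{3}{2}v^{3} + \tfrac{5}{2}v^{2} + 56v.
  leading term uv^{2}: subtract (6v)·f_1 from 6uv^{2} - uv - 140u - \tfrac{3}{2}v^{3} + \tfrac{5}{2}v^{2} + 56v → -uv - 140u - \tfrac{75}{2}v^{3} + \tfrac{5}{2}v^{2} + 896v
  leading term uv: subtract (-1)·f_1 from -uv - 140u - \tfrac{75}{2}v^{3} + \tfrac{5}{2}v^{2} + 896v → -140u - \tfrac{75}{2}v^{3} + \tfrac{17}{2}v^{2} + 896v - 140
  leading term u: subtract (-20)·f_3 from -140u - \tfrac{75}{2}v^{3} + \tfrac{17}{2}v^{2} + 896v - 140 → -\tfrac{75}{2}v^{3} + \tfrac{17}{2}v^{2} + 836v - 720
  leading term v^{3}: no divisor's leading term divides it; move -\tfrac{75}{2}v^{3} to the remainder.
  leading term v^{2}: no divisor's leading term divides it; move \tfrac{17}{2}v^{2} to the remainder.
  leading term v: no divisor's leading term divides it; move 836v to the remainder.
  leading term 1: no divisor's leading term divides it; move -720 to the remainder.
  remainder -\tfrac{75}{2}v^{3} + \tfrac{17}{2}v^{2} + 836v - 720 ≠ 0; add h_4 = -\tfrac{75}{2}v^{3} + \tfrac{17}{2}v^{2} + 836v - 720 to the basis.

S(f_1,f_3): lcm = uv. S = \tfrac{45}{7}v^{2} + \tfrac{29}{7}v - 140.
  leading term v^{2}: no divisor's leading term divides it; move \tfrac{45}{7}v^{2} to the remainder.
  leading term v: no divisor's leading term divides it; move \tfrac{29}{7}v to the remainder.
  leading term 1: no divisor's leading term divides it; move -140 to the remainder.
  remainder \tfrac{45}{7}v^{2} + \tfrac{29}{7}v - 140 ≠ 0; add h_5 = \tfrac{45}{7}v^{2} + \tfrac{29}{7}v - 140 to the basis.

S(f_2,f_3): lcm = u^{2}. S = \tfrac{3}{7}uv + \tfrac{36}{7}u + \tfrac{3}{2}v^{2} - \tfrac{5}{2}v - 56.
  leading term uv: subtract (\tfrac{3}{7})·f_1 from \tfrac{3}{7}uv + \tfrac{36}{7}u + \tfrac{3}{2}v^{2} - \tfrac{5}{2}v - 56 → \tfrac{36}{7}u - \tfrac{15}{14}v^{2} - \tfrac{5}{2}v + 4
  leading term u: subtract (\tfrac{36}{49})·f_3 from \tfrac{36}{7}u - \tfrac{15}{14}v^{2} - \tfrac{5}{2}v + 4 → -\tfrac{15}{14}v^{2} - \tfrac{29}{98}v + \tfrac{1240}{49}
  leading term v^{2}: subtract (-\tfrac{1}{6})·h_5 from -\tfrac{15}{14}v^{2} - \tfrac{29}{98}v + \tfrac{1240}{49} → \tfrac{58}{147}v + \tfrac{290}{147}
  leading term v: no divisor's leading term divides it; move \tfrac{58}{147}v to the remainder.
  leading term 1: no divisor's leading term divides it; move \tfrac{290}{147} to the remainder.
  remainder \tfrac{58}{147}v + \tfrac{290}{147} ≠ 0; add h_6 = \tfrac{58}{147}v + \tfrac{290}{147} to the basis.

The other S-polynomials (S(f_1,h_4), S(f_2,h_4), S(f_3,h_4), S(f_1,h_5), S(f_2,h_5), S(f_3,h_5), S(h_4,h_5), S(f_1,h_6), S(f_2,h_6), S(f_3,h_6), S(h_4,h_6), S(h_5,h_6)) all reduce to 0 modulo the current basis, so we have a Gröbner basis.
Inter-reduce: drop elements whose leading term is divisible by another's, tail-reduce, and make monic.
Reduced Gröbner basis: {u - 2, v + 5}.

A lex Gröbner basis eliminates variables successively. Here v + 5 depends only on v, with roots {-5}; lifting each root through the earlier basis elements recovers the full solutions.
  v = -5: the earlier basis element becomes u - 2 = 0, giving u = 2 — point (2, -5).
Each listed point satisfies every original equation (direct substitution).
A lex Gröbner basis triangularizes the system, enabling back-substitution.

{(2, -5)}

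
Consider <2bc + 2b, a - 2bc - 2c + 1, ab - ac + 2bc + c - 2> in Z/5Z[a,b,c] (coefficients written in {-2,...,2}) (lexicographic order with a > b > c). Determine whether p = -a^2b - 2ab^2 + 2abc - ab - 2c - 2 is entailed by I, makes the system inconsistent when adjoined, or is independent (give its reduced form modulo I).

First compute the reduced Gröbner basis of I by Buchberger's algorithm.
f_1 = 2bc + 2b, LT = bc.
f_2 = a - 2bc - 2c + 1, LT = a.
f_3 = ab - ac + 2bc + c - 2, LT = ab.

S(f_1,f_3): lcm = abc. S = ab + ac^2 - 2bc^2 - c^2 + 2c.
  leading term ab: subtract (b)·f_2 from ab + ac^2 - 2bc^2 - c^2 + 2c → ac^2 + 2b^2c - 2bc^2 + 2bc - b - c^2 + 2c
  leading term ac^2: subtract (c^2)·f_2 from ac^2 + 2b^2c - 2bc^2 + 2bc - b - c^2 + 2c → 2b^2c + 2bc^3 - 2bc^2 + 2bc - b + 2c^3 - 2c^2 + 2c
  leading term b^2c: subtract (b)·f_1 from 2b^2c + 2bc^3 - 2bc^2 + 2bc - b + 2c^3 - 2c^2 + 2c → -2b^2 + 2bc^3 - 2bc^2 + 2bc - b + 2c^3 - 2c^2 + 2c
  leading term b^2: no divisor's leading term divides it; move -2b^2 to the remainder.
  leading term bc^3: subtract (c^2)·f_1 from 2bc^3 - 2bc^2 + 2bc - b + 2c^3 - 2c^2 + 2c → bc^2 + 2bc - b + 2c^3 - 2c^2 + 2c
  leading term bc^2: subtract (-2c)·f_1 from bc^2 + 2bc - b + 2c^3 - 2c^2 + 2c → bc - b + 2c^3 - 2c^2 + 2c
  leading term bc: subtract (-2)·f_1 from bc - b + 2c^3 - 2c^2 + 2c → -2b + 2c^3 - 2c^2 + 2c
  leading term b: no divisor's leading term divides it; move -2b to the remainder.
  leading term c^3: no divisor's leading term divides it; move 2c^3 to the remainder.
  leading term c^2: no divisor's leading term divides it; move -2c^2 to the remainder.
  leading term c: no divisor's leading term divides it; move 2c to the remainder.
  remainder -2b^2 - 2b + 2c^3 - 2c^2 + 2c ≠ 0; add h_4 = -2b^2 - 2b + 2c^3 - 2c^2 + 2c to the basis.

S(f_2,f_3): lcm = ab. S = ac - 2b^2c + bc + b - c + 2.
  leading term ac: subtract (c)·f_2 from ac - 2b^2c + bc + b - c + 2 → -2b^2c + 2bc^2 + bc + b + 2c^2 - 2c + 2
  leading term b^2c: subtract (-b)·f_1 from -2b^2c + 2bc^2 + bc + b + 2c^2 - 2c + 2 → 2b^2 + 2bc^2 + bc + b + 2c^2 - 2c + 2
  leading term b^2: subtract (-1)·h_4 from 2b^2 + 2bc^2 + bc + b + 2c^2 - 2c + 2 → 2bc^2 + bc - b + 2c^3 + 2
  leading term bc^2: subtract (c)·f_1 from 2bc^2 + bc - b + 2c^3 + 2 → -bc - b + 2c^3 + 2
  leading term bc: subtract (2)·f_1 from -bc - b + 2c^3 + 2 → 2c^3 + 2
  leading term c^3: no divisor's leading term divides it; move 2c^3 to the remainder.
  leading term 1: no divisor's leading term divides it; move 2 to the remainder.
  remainder 2c^3 + 2 ≠ 0; add h_5 = 2c^3 + 2 to the basis.

The other S-polynomials (S(f_1,f_2), S(f_1,h_4), S(f_2,h_4), S(f_3,h_4), S(f_1,h_5), S(f_2,h_5), S(f_3,h_5), S(h_4,h_5)) all reduce to 0 modulo the current basis, so we have a Gröbner basis.
Inter-reduce: drop elements whose leading term is divisible by another's, tail-reduce, and make monic.
Reduced Gröbner basis: {a + 2b - 2c + 1, b^2 + b + c^2 - c + 1, bc + b, c^3 + 1}.
Label its elements g_1 = a + 2b - 2c + 1, g_2 = b^2 + b + c^2 - c + 1, g_3 = bc + b, g_4 = c^3 + 1.

Reduce p = -a^2b - 2ab^2 + 2abc - ab - 2c - 2 modulo G:
  leading term a^2b: subtract (-ab)·g_1 from -a^2b - 2ab^2 + 2abc - ab - 2c - 2 → -2c - 2
  leading term c: no divisor's leading term divides it; move -2c to the remainder.
  leading term 1: no divisor's leading term divides it; move -2 to the remainder.
  normal form = -2c - 2.
The normal form is nonzero, so p ∉ I. Since p minus its normal form lies in I, I + (p) = I + (r) where r = -2c - 2; decide whether this ideal is the whole ring.
Run Buchberger on G together with r (pairs among the g_i already reduce to 0 since G is a Gröbner basis):
g_1 = a + 2b - 2c + 1, LT = a.
g_2 = b^2 + b + c^2 - c + 1, LT = b^2.
g_3 = bc + b, LT = bc.
g_4 = c^3 + 1, LT = c^3.
r = -2c - 2, LT = c.

The S-polynomials (S(g_1,g_2), S(g_1,g_3), S(g_1,g_4), S(g_1,r), S(g_2,g_3), S(g_2,g_4), S(g_2,r), S(g_3,g_4), S(g_3,r), S(g_4,r)) all reduce to 0 modulo the current basis, so we have a Gröbner basis.
Inter-reduce: drop elements whose leading term is divisible by another's, tail-reduce, and make monic.
Reduced Gröbner basis: {a + 2b - 2, b^2 + b - 2, c + 1}.
The reduced Gröbner basis of I + (p) is {a + 2b - 2, b^2 + b - 2, c + 1} ≠ {1}, a proper ideal, so the enlarged system stays consistent: p is independent of I, with normal form -2c - 2.

Ideal membership is decidable via reduction modulo a Gröbner basis.

-a^2b - 2ab^2 + 2abc - ab - 2c - 2 is independent of I; its normal form modulo I is -2c - 2.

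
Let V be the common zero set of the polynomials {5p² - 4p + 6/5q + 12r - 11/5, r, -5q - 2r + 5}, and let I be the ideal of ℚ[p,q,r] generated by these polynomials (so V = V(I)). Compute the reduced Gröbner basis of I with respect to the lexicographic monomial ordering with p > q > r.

G = {p² - ⅘p - ⅕, q - 1, r}

f_1 = 5p² - 4p + 6/5q + 12r - 11/5, LT = p².
f_2 = r, LT = r.
f_3 = -5q - 2r + 5, LT = q.

The S-polynomials (S(f_1,f_2), S(f_1,f_3), S(f_2,f_3)) all reduce to 0 modulo the current basis, so we have a Gröbner basis.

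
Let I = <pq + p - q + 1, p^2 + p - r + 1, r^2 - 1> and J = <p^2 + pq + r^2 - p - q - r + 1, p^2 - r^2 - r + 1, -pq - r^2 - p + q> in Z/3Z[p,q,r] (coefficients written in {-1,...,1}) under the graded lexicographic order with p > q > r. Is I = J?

No, the ideals differ.

Since reduced Gröbner bases are canonical representatives of ideals under a given ordering, it suffices to compute and compare them.
Buchberger on the first generating set:
f_1 = pq + p - q + 1, LT = pq.
f_2 = p^2 + p - r + 1, LT = p^2.
f_3 = r^2 - 1, LT = r^2.

S(f_1,f_2): lcm = p^2q. S = p^2 + pq + qr + p - q.
  reduce S modulo (f_1, f_2, f_3):
  remainder qr - p + r + 1 ≠ 0; add g_4 = qr - p + r + 1 to the basis.

S(f_3,g_4): lcm = qr^2. S = pr - r^2 - q - r.
  reduce S modulo (f_1, f_2, f_3, g_4):
  remainder pr - q - r - 1 ≠ 0; add g_5 = pr - q - r - 1 to the basis.

S(f_1,g_5): lcm = pqr. S = pr + q^2 + q + r.
  reduce S modulo (f_1, f_2, f_3, g_4, g_5):
  remainder q^2 - q - r + 1 ≠ 0; add g_6 = q^2 - q - r + 1 to the basis.

The other S-polynomials (S(f_1,f_3), S(f_2,f_3), S(f_1,g_4), S(f_2,g_4), S(f_2,g_5), S(f_3,g_5), S(g_4,g_5), S(f_1,g_6), S(f_2,g_6), S(f_3,g_6), S(g_4,g_6), S(g_5,g_6)) all reduce to 0 modulo the current basis, so we have a Gröbner basis.
Inter-reduce: drop elements whose leading term is divisible by another's, tail-reduce, and make monic.
Reduced Gröbner basis: {p^2 + p - r + 1, pq + p - q + 1, pr - q - r - 1, q^2 - q - r + 1, qr - p + r + 1, r^2 - 1}.

Buchberger on the second generating set:
h_1 = p^2 + pq + r^2 - p - q - r + 1, LT = p^2.
h_2 = p^2 - r^2 - r + 1, LT = p^2.
h_3 = -pq - r^2 - p + q, LT = pq.

S(h_1,h_2): lcm = p^2. S = pq - r^2 - p - q.
  reduce S modulo (h_1, h_2, h_3):
  remainder r^2 + p ≠ 0; add k_4 = r^2 + p to the basis.

S(h_1,h_3): lcm = p^2q. S = pq^2 - pr^2 + qr^2 - p^2 - q^2 - qr + q.
  reduce S modulo (h_1, h_2, h_3, k_4):
  remainder -qr ≠ 0; add k_5 = -qr to the basis.

S(k_4,k_5): lcm = qr^2. S = pq.
  reduce S modulo (h_1, h_2, h_3, k_4, k_5):
  remainder q ≠ 0; add k_6 = q to the basis.

The other S-polynomials (S(h_2,h_3), S(h_1,k_4), S(h_2,k_4), S(h_3,k_4), S(h_1,k_5), S(h_2,k_5), S(h_3,k_5), S(h_1,k_6), S(h_2,k_6), S(h_3,k_6), S(k_4,k_6), S(k_5,k_6)) all reduce to 0 modulo the current basis, so we have a Gröbner basis.
Inter-reduce: drop elements whose leading term is divisible by another's, tail-reduce, and make monic.
Reduced Gröbner basis: {p^2 + p - r + 1, r^2 + p, q}.

The bases are distinct; the ideals are different.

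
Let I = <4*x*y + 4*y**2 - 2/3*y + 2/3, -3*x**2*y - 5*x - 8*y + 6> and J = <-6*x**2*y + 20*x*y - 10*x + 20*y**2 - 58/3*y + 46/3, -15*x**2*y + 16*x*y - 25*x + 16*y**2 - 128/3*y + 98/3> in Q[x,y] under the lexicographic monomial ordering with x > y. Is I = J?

Yes, the ideals are equal.

Two ideals are equal iff their reduced Gröbner bases coincide (the reduced basis is unique for a fixed ordering).
Buchberger on the first generating set:
f_1 = 4*x*y + 4*y**2 - 2/3*y + 2/3, LT = x*y.
f_2 = -3*x**2*y - 5*x - 8*y + 6, LT = x**2*y.

S(f_1,f_2): lcm = x**2*y. S = x*y**2 - 1/6*x*y - 3/2*x - 8/3*y + 2.
  leading term x*y**2: subtract (1/4*y)·f_1 from x*y**2 - 1/6*x*y - 3/2*x - 8/3*y + 2 → -1/6*x*y - 3/2*x - y**3 + 1/6*y**2 - 17/6*y + 2
  leading term x*y: subtract (-1/24)·f_1 from -1/6*x*y - 3/2*x - y**3 + 1/6*y**2 - 17/6*y + 2 → -3/2*x - y**3 + 1/3*y**2 - 103/36*y + 73/36
  leading term x: no divisor's leading term divides it; move -3/2*x to the remainder.
  leading term y**3: no divisor's leading term divides it; move -y**3 to the remainder.
  leading term y**2: no divisor's leading term divides it; move 1/3*y**2 to the remainder.
  leading term y: no divisor's leading term divides it; move -103/36*y to the remainder.
  leading term 1: no divisor's leading term divides it; move 73/36 to the remainder.
  remainder -3/2*x - y**3 + 1/3*y**2 - 103/36*y + 73/36 ≠ 0; add g_3 = -3/2*x - y**3 + 1/3*y**2 - 103/36*y + 73/36 to the basis.

S(f_1,g_3): lcm = x*y. S = -2/3*y**4 + 2/9*y**3 - 49/54*y**2 + 32/27*y + 1/6.
  leading term y**4: no divisor's leading term divides it; move -2/3*y**4 to the remainder.
  leading term y**3: no divisor's leading term divides it; move 2/9*y**3 to the remainder.
  leading term y**2: no divisor's leading term divides it; move -49/54*y**2 to the remainder.
  leading term y: no divisor's leading term divides it; move 32/27*y to the remainder.
  leading term 1: no divisor's leading term divides it; move 1/6 to the remainder.
  remainder -2/3*y**4 + 2/9*y**3 - 49/54*y**2 + 32/27*y + 1/6 ≠ 0; add g_4 = -2/3*y**4 + 2/9*y**3 - 49/54*y**2 + 32/27*y + 1/6 to the basis.

The other S-polynomials (S(f_2,g_3), S(f_1,g_4), S(f_2,g_4), S(g_3,g_4)) all reduce to 0 modulo the current basis, so we have a Gröbner basis.
Inter-reduce: drop elements whose leading term is divisible by another's, tail-reduce, and make monic.
Reduced Gröbner basis: {x + 2/3*y**3 - 2/9*y**2 + 103/54*y - 73/54, y**4 - 1/3*y**3 + 49/36*y**2 - 16/9*y - 1/4}.

Buchberger on the second generating set:
h_1 = -6*x**2*y + 20*x*y - 10*x + 20*y**2 - 58/3*y + 46/3, LT = x**2*y.
h_2 = -15*x**2*y + 16*x*y - 25*x + 16*y**2 - 128/3*y + 98/3, LT = x**2*y.

S(h_1,h_2): lcm = x**2*y. S = -34/15*x*y - 34/15*y**2 + 17/45*y - 17/45.
  leading term x*y: no divisor's leading term divides it; move -34/15*x*y to the remainder.
  leading term y**2: no divisor's leading term divides it; move -34/15*y**2 to the remainder.
  leading term y: no divisor's leading term divides it; move 17/45*y to the remainder.
  leading term 1: no divisor's leading term divides it; move -17/45 to the remainder.
  remainder -34/15*x*y - 34/15*y**2 + 17/45*y - 17/45 ≠ 0; add k_3 = -34/15*x*y - 34/15*y**2 + 17/45*y - 17/45 to the basis.

S(h_1,k_3): lcm = x**2*y. S = -x*y**2 - 19/6*x*y + 3/2*x - 10/3*y**2 + 29/9*y - 23/9.
  leading term x*y**2: subtract (15/34*y)·k_3 from -x*y**2 - 19/6*x*y + 3/2*x - 10/3*y**2 + 29/9*y - 23/9 → -19/6*x*y + 3/2*x + y**3 - 7/2*y**2 + 61/18*y - 23/9
  leading term x*y: subtract (95/68)·k_3 from -19/6*x*y + 3/2*x + y**3 - 7/2*y**2 + 61/18*y - 23/9 → 3/2*x + y**3 - 1/3*y**2 + 103/36*y - 73/36
  leading term x: no divisor's leading term divides it; move 3/2*x to the remainder.
  leading term y**3: no divisor's leading term divides it; move y**3 to the remainder.
  leading term y**2: no divisor's leading term divides it; move -1/3*y**2 to the remainder.
  leading term y: no divisor's leading term divides it; move 103/36*y to the remainder.
  leading term 1: no divisor's leading term divides it; move -73/36 to the remainder.
  remainder 3/2*x + y**3 - 1/3*y**2 + 103/36*y - 73/36 ≠ 0; add k_4 = 3/2*x + y**3 - 1/3*y**2 + 103/36*y - 73/36 to the basis.

S(h_1,k_4): lcm = x**2*y. S = -2/3*x*y**4 + 2/9*x*y**3 - 103/54*x*y**2 - 107/54*x*y + 5/3*x - 10/3*y**2 + 29/9*y - 23/9.
  leading term x*y**4: subtract (5/17*y**3)·k_3 from -2/3*x*y**4 + 2/9*x*y**3 - 103/54*x*y**2 - 107/54*x*y + 5/3*x - 10/3*y**2 + 29/9*y - 23/9 → 2/9*x*y**3 - 103/54*x*y**2 - 107/54*x*y + 5/3*x + 2/3*y**5 - 1/9*y**4 + 1/9*y**3 - 10/3*y**2 + 29/9*y - 23/9
  leading term x*y**3: subtract (-5/51*y**2)·k_3 from 2/9*x*y**3 - 103/54*x*y**2 - 107/54*x*y + 5/3*x + 2/3*y**5 - 1/9*y**4 + 1/9*y**3 - 10/3*y**2 + 29/9*y - 23/9 → -103/54*x*y**2 - 107/54*x*y + 5/3*x + 2/3*y**5 - 1/3*y**4 + 4/27*y**3 - 91/27*y**2 + 29/9*y - 23/9
  leading term x*y**2: subtract (515/612*y)·k_3 from -103/54*x*y**2 - 107/54*x*y + 5/3*x + 2/3*y**5 - 1/3*y**4 + 4/27*y**3 - 91/27*y**2 + 29/9*y - 23/9 → -107/54*x*y + 5/3*x + 2/3*y**5 - 1/3*y**4 + 37/18*y**3 - 1195/324*y**2 + 1147/324*y - 23/9
  leading term x*y: subtract (535/612)·k_3 from -107/54*x*y + 5/3*x + 2/3*y**5 - 1/3*y**4 + 37/18*y**3 - 1195/324*y**2 + 1147/324*y - 23/9 → 5/3*x + 2/3*y**5 - 1/3*y**4 + 37/18*y**3 - 553/324*y**2 + 260/81*y - 721/324
  leading term x: subtract (10/9)·k_4 from 5/3*x + 2/3*y**5 - 1/3*y**4 + 37/18*y**3 - 553/324*y**2 + 260/81*y - 721/324 → 2/3*y**5 - 1/3*y**4 + 17/18*y**3 - 433/324*y**2 + 5/162*y + 1/36
  leading term y**5: no divisor's leading term divides it; move 2/3*y**5 to the remainder.
  leading term y**4: no divisor's leading term divides it; move -1/3*y**4 to the remainder.
  leading term y**3: no divisor's leading term divides it; move 17/18*y**3 to the remainder.
  leading term y**2: no divisor's leading term divides it; move -433/324*y**2 to the remainder.
  leading term y: no divisor's leading term divides it; move 5/162*y to the remainder.
  leading term 1: no divisor's leading term divides it; move 1/36 to the remainder.
  remainder 2/3*y**5 - 1/3*y**4 + 17/18*y**3 - 433/324*y**2 + 5/162*y + 1/36 ≠ 0; add k_5 = 2/3*y**5 - 1/3*y**4 + 17/18*y**3 - 433/324*y**2 + 5/162*y + 1/36 to the basis.

S(k_3,k_4): lcm = x*y. S = -2/3*y**4 + 2/9*y**3 - 49/54*y**2 + 32/27*y + 1/6.
  leading term y**4: no divisor's leading term divides it; move -2/3*y**4 to the remainder.
  leading term y**3: no divisor's leading term divides it; move 2/9*y**3 to the remainder.
  leading term y**2: no divisor's leading term divides it; move -49/54*y**2 to the remainder.
  leading term y: no divisor's leading term divides it; move 32/27*y to the remainder.
  leading term 1: no divisor's leading term divides it; move 1/6 to the remainder.
  remainder -2/3*y**4 + 2/9*y**3 - 49/54*y**2 + 32/27*y + 1/6 ≠ 0; add k_6 = -2/3*y**4 + 2/9*y**3 - 49/54*y**2 + 32/27*y + 1/6 to the basis.

The other S-polynomials (S(h_2,k_3), S(h_2,k_4), S(h_1,k_5), S(h_2,k_5), S(k_3,k_5), S(k_4,k_5), S(h_1,k_6), S(h_2,k_6), S(k_3,k_6), S(k_4,k_6), S(k_5,k_6)) all reduce to 0 modulo the current basis, so we have a Gröbner basis.
Inter-reduce: drop elements whose leading term is divisible by another's, tail-reduce, and make monic.
Reduced Gröbner basis: {x + 2/3*y**3 - 2/9*y**2 + 103/54*y - 73/54, y**4 - 1/3*y**3 + 49/36*y**2 - 16/9*y - 1/4}.

The two bases agree; hence the ideals are identical.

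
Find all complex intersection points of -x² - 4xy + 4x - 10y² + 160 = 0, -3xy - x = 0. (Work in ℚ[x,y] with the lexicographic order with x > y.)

Compute a lex Gröbner basis by Buchberger's algorithm.
f_1 = -x² - 4xy + 4x - 10y² + 160, LT = x².
f_2 = -3xy - x, LT = xy.

S(f_1,f_2): lcm = x²y. S = -⅓x² + 4xy² - 4xy + 10y³ - 160y.
  leading term x²: subtract (⅓)·f_1 from -⅓x² + 4xy² - 4xy + 10y³ - 160y → 4xy² - 8/3xy - 4/3x + 10y³ + 10/3y² - 160y - 160/3
  leading term xy²: subtract (-4/3y)·f_2 from 4xy² - 8/3xy - 4/3x + 10y³ + 10/3y² - 160y - 160/3 → -4xy - 4/3x + 10y³ + 10/3y² - 160y - 160/3
  leading term xy: subtract (4/3)·f_2 from -4xy - 4/3x + 10y³ + 10/3y² - 160y - 160/3 → 10y³ + 10/3y² - 160y - 160/3
  leading term y³: no divisor's leading term divides it; move 10y³ to the remainder.
  leading term y²: no divisor's leading term divides it; move 10/3y² to the remainder.
  leading term y: no divisor's leading term divides it; move -160y to the remainder.
  leading term 1: no divisor's leading term divides it; move -160/3 to the remainder.
  remainder 10y³ + 10/3y² - 160y - 160/3 ≠ 0; add h_3 = 10y³ + 10/3y² - 160y - 160/3 to the basis.

S(f_1,h_3): leading monomials are coprime, so the S-polynomial reduces to 0 (Buchberger's first criterion).
S(f_2,h_3): lcm = xy³. S = 16xy + 16/3x.
  leading term xy: subtract (-16/3)·f_2 from 16xy + 16/3x → 0
  remainder 0.

Every S-polynomial of the final basis reduces to 0, so we have a Gröbner basis.
Inter-reduce: drop elements whose leading term is divisible by another's, tail-reduce, and make monic.
Reduced Gröbner basis: {x² - 16/3x + 10y² - 160, xy + ⅓x, y³ + ⅓y² - 16y - 16/3}.

Since the basis is lex-ordered, y³ + ⅓y² - 16y - 16/3 is univariate in y. Its roots are {-4, -1/3, 4}. Back-substituting each root into the other basis elements fixes the other coordinates.
  y = -4: the earlier basis elements become x² - 16/3x = 0; -11/3x = 0, giving x = 0 — point (0, -4).
  y = -1/3: the earlier basis element becomes x² - 16/3x - 1430/9 = 0, giving x = 8/3 - sqrt(166), 8/3 + sqrt(166) — points (8/3 - sqrt(166), -1/3), (8/3 + sqrt(166), -1/3).
  y = 4: the earlier basis elements become x² - 16/3x = 0; 13/3x = 0, giving x = 0 — point (0, 4).
Each listed point satisfies every original equation (direct substitution).

{(0, -4), (8/3 - sqrt(166), -1/3), (8/3 + sqrt(166), -1/3), (0, 4)}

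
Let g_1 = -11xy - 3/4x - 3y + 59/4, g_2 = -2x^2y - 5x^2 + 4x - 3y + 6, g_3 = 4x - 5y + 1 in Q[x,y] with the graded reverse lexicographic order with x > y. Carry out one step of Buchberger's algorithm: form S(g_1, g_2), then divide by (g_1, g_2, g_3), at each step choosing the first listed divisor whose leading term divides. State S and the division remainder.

S(g_1, g_2) = -107/44x^2 + 3/11xy + 29/44x - 3/2y + 3; remainder on division = 33277/30976y - 33277/30976.

lcm(LM(g_1), LM(g_2)) = x^2y.
S = (lcm/LT(g_1))·g_1 − (lcm/LT(g_2))·g_2 = -107/44x^2 + 3/11xy + 29/44x - 3/2y + 3.
Reduce S modulo (g_1, g_2, g_3) in that order:
  leading term x^2: subtract (-107/176x)·g_3 from -107/44x^2 + 3/11xy + 29/44x - 3/2y + 3 → -487/176xy + 223/176x - 3/2y + 3
  leading term xy: subtract (487/1936)·g_1 from -487/176xy + 223/176x - 3/2y + 3 → 11273/7744x - 1443/1936y - 5501/7744
  leading term x: subtract (11273/30976)·g_3 from 11273/7744x - 1443/1936y - 5501/7744 → 33277/30976y - 33277/30976
  leading term y: no divisor's leading term divides it; move 33277/30976y to the remainder.
  leading term 1: no divisor's leading term divides it; move -33277/30976 to the remainder.
The remainder 33277/30976y - 33277/30976 is nonzero, so it would be added as the next basis element.
This is the inner loop of Buchberger's algorithm — each nonzero remainder becomes a new basis element.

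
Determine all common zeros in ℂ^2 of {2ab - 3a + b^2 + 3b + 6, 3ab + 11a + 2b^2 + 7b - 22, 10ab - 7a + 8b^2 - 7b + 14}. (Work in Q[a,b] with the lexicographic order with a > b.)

{(2, 0)}

Compute a lex Gröbner basis by Buchberger's algorithm.
f_1 = 2ab - 3a + b^2 + 3b + 6, LT = ab.
f_2 = 3ab + 11a + 2b^2 + 7b - 22, LT = ab.
f_3 = 10ab - 7a + 8b^2 - 7b + 14, LT = ab.

S(f_1,f_2): lcm = ab. S = -31/6a - 1/6b^2 - 5/6b + 31/3.
  reduce S modulo (f_1, f_2, f_3):
  remainder -31/6a - 1/6b^2 - 5/6b + 31/3 ≠ 0; add h_4 = -31/6a - 1/6b^2 - 5/6b + 31/3 to the basis.

S(f_1,f_3): lcm = ab. S = -4/5a - 3/10b^2 + 11/5b + 8/5.
  reduce S modulo (f_1, f_2, f_3, h_4):
  remainder -17/62b^2 + 361/155b ≠ 0; add h_5 = -17/62b^2 + 361/155b to the basis.

S(f_1,h_4): lcm = ab. S = -3/2a - 1/31b^3 + 21/62b^2 + 7/2b + 3.
  reduce S modulo (f_1, f_2, f_3, h_4, h_5):
  remainder 33976/7225b ≠ 0; add h_6 = 33976/7225b to the basis.

The other S-polynomials (S(f_2,f_3), S(f_2,h_4), S(f_3,h_4), S(f_1,h_5), S(f_2,h_5), S(f_3,h_5), S(h_4,h_5), S(f_1,h_6), S(f_2,h_6), S(f_3,h_6), S(h_4,h_6), S(h_5,h_6)) all reduce to 0 modulo the current basis, so we have a Gröbner basis.
Inter-reduce: drop elements whose leading term is divisible by another's, tail-reduce, and make monic.
Reduced Gröbner basis: {a - 2, b}.

A lex Gröbner basis eliminates variables successively. Here b depends only on b, with roots {0}; lifting each root through the earlier basis elements recovers the full solutions.
  b = 0: the earlier basis element becomes a - 2 = 0, giving a = 2 — point (2, 0).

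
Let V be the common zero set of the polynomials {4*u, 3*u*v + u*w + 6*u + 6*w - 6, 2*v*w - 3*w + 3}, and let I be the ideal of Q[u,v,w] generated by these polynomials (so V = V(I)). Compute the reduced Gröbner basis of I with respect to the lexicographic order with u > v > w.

G = {u, v, w - 1}

f_1 = 4*u, LT = u.
f_2 = 3*u*v + u*w + 6*u + 6*w - 6, LT = u*v.
f_3 = 2*v*w - 3*w + 3, LT = v*w.

S(f_1,f_2): lcm = u*v. S = -1/3*u*w - 2*u - 2*w + 2.
  leading term u*w: subtract (-1/12*w)·f_1 from -1/3*u*w - 2*u - 2*w + 2 → -2*u - 2*w + 2
  leading term u: subtract (-1/2)·f_1 from -2*u - 2*w + 2 → -2*w + 2
  leading term w: no divisor's leading term divides it; move -2*w to the remainder.
  leading term 1: no divisor's leading term divides it; move 2 to the remainder.
  remainder -2*w + 2 ≠ 0; add g_4 = -2*w + 2 to the basis.

S(f_3,g_4): lcm = v*w. S = v - 3/2*w + 3/2.
  leading term v: no divisor's leading term divides it; move v to the remainder.
  leading term w: subtract (3/4)·g_4 from -3/2*w + 3/2 → 0
  remainder v ≠ 0; add g_5 = v to the basis.

The other S-polynomials (S(f_1,f_3), S(f_2,f_3), S(f_1,g_4), S(f_2,g_4), S(f_1,g_5), S(f_2,g_5), S(f_3,g_5), S(g_4,g_5)) all reduce to 0 modulo the current basis, so we have a Gröbner basis.
Inter-reduce: drop elements whose leading term is divisible by another's, tail-reduce, and make monic.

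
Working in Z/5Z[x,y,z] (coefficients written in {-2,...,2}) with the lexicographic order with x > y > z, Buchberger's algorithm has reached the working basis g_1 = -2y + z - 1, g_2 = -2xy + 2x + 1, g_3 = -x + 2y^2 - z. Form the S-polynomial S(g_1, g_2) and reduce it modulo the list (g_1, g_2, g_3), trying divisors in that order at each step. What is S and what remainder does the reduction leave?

S(g_1, g_2) = 2xz - x - 2; remainder on division = z^3 - 2z^2 - 2z.

lcm(LM(g_1), LM(g_2)) = xy.
S = (lcm/LT(g_1))·g_1 − (lcm/LT(g_2))·g_2 = 2xz - x - 2.
Reduce S modulo (g_1, g_2, g_3) in that order:
  leading term xz: subtract (-2z)·g_3 from 2xz - x - 2 → -x - y^2z - 2z^2 - 2
  leading term x: subtract (1)·g_3 from -x - y^2z - 2z^2 - 2 → -y^2z - 2y^2 - 2z^2 + z - 2
  leading term y^2z: subtract (-2yz)·g_1 from -y^2z - 2y^2 - 2z^2 + z - 2 → -2y^2 + 2yz^2 - 2yz - 2z^2 + z - 2
  leading term y^2: subtract (y)·g_1 from -2y^2 + 2yz^2 - 2yz - 2z^2 + z - 2 → 2yz^2 + 2yz + y - 2z^2 + z - 2
  leading term yz^2: subtract (-z^2)·g_1 from 2yz^2 + 2yz + y - 2z^2 + z - 2 → 2yz + y + z^3 + 2z^2 + z - 2
  leading term yz: subtract (-z)·g_1 from 2yz + y + z^3 + 2z^2 + z - 2 → y + z^3 - 2z^2 - 2
  leading term y: subtract (2)·g_1 from y + z^3 - 2z^2 - 2 → z^3 - 2z^2 - 2z
  leading term z^3: no divisor's leading term divides it; move z^3 to the remainder.
  leading term z^2: no divisor's leading term divides it; move -2z^2 to the remainder.
  leading term z: no divisor's leading term divides it; move -2z to the remainder.
The remainder z^3 - 2z^2 - 2z is nonzero, so it would be added as the next basis element.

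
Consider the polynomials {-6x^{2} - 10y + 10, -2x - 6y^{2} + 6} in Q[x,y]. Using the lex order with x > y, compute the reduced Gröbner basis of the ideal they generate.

Buchberger's algorithm terminates because the ascending chain of leading-term ideals stabilizes.

f_1 = -6x^{2} - 10y + 10, LT = x^{2}.
f_2 = -2x - 6y^{2} + 6, LT = x.

S(f_1,f_2): lcm = x^{2}. S = -3xy^{2} + 3x + \tfrac{5}{3}y - \tfrac{5}{3}.
  leading term xy^{2}: subtract (\tfrac{3}{2}y^{2})·f_2 from -3xy^{2} + 3x + \tfrac{5}{3}y - \tfrac{5}{3} → 3x + 9y^{4} - 9y^{2} + \tfrac{5}{3}y - \tfrac{5}{3}
  leading term x: subtract (-\tfrac{3}{2})·f_2 from 3x + 9y^{4} - 9y^{2} + \tfrac{5}{3}y - \tfrac{5}{3} → 9y^{4} - 18y^{2} + \tfrac{5}{3}y + \tfrac{22}{3}
  leading term y^{4}: no divisor's leading term divides it; move 9y^{4} to the remainder.
  leading term y^{2}: no divisor's leading term divides it; move -18y^{2} to the remainder.
  leading term y: no divisor's leading term divides it; move \tfrac{5}{3}y to the remainder.
  leading term 1: no divisor's leading term divides it; move \tfrac{22}{3} to the remainder.
  remainder 9y^{4} - 18y^{2} + \tfrac{5}{3}y + \tfrac{22}{3} ≠ 0; add g_3 = 9y^{4} - 18y^{2} + \tfrac{5}{3}y + \tfrac{22}{3} to the basis.

The other S-polynomials (S(f_1,g_3), S(f_2,g_3)) all reduce to 0 modulo the current basis, so we have a Gröbner basis.
Inter-reduce: drop elements whose leading term is divisible by another's, tail-reduce, and make monic.

G = {x + 3y^{2} - 3, y^{4} - 2y^{2} + \tfrac{5}{27}y + \tfrac{22}{27}}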